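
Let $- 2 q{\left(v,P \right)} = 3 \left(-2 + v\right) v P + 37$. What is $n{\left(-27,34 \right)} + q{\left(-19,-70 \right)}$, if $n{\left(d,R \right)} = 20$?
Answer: $\frac{83793}{2} \approx 41897.0$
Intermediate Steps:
$q{\left(v,P \right)} = - \frac{37}{2} - \frac{P v \left(-6 + 3 v\right)}{2}$ ($q{\left(v,P \right)} = - \frac{3 \left(-2 + v\right) v P + 37}{2} = - \frac{\left(-6 + 3 v\right) v P + 37}{2} = - \frac{v \left(-6 + 3 v\right) P + 37}{2} = - \frac{P v \left(-6 + 3 v\right) + 37}{2} = - \frac{37 + P v \left(-6 + 3 v\right)}{2} = - \frac{37}{2} - \frac{P v \left(-6 + 3 v\right)}{2}$)
$n{\left(-27,34 \right)} + q{\left(-19,-70 \right)} = 20 - \left(\frac{37}{2} - 37905 - 3990\right) = 20 - \left(- \frac{7943}{2} - 37905\right) = 20 + \left(- \frac{37}{2} + 3990 + 37905\right) = 20 + \frac{83753}{2} = \frac{83793}{2}$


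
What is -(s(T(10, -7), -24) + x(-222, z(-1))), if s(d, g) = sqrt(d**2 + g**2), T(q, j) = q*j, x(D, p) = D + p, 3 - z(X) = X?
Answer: 144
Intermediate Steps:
z(X) = 3 - X
T(q, j) = j*q
-(s(T(10, -7), -24) + x(-222, z(-1))) = -(sqrt((-7*10)**2 + (-24)**2) + (-222 + (3 - 1*(-1)))) = -(sqrt((-70)**2 + 576) + (-222 + (3 + 1))) = -(sqrt(4900 + 576) + (-222 + 4)) = -(sqrt(5476) - 218) = -(74 - 218) = -1*(-144) = 144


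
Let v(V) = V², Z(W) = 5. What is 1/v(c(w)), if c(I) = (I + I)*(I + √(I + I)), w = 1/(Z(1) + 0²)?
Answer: 6875/324 - 625*√10/162 ≈ 9.0190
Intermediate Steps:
w = ⅕ (w = 1/(5 + 0²) = 1/(5 + 0) = 1/5 = ⅕ ≈ 0.20000)
c(I) = 2*I*(I + √2*√I) (c(I) = (2*I)*(I + √(2*I)) = (2*I)*(I + √2*√I) = 2*I*(I + √2*√I))
1/v(c(w)) = 1/((2*(⅕)² + 2*√2*(⅕)^(3/2))²) = 1/((2*(1/25) + 2*√2*(√5/25))²) = 1/((2/25 + 2*√10/25)²) = (2/25 + 2*√10/25)⁻²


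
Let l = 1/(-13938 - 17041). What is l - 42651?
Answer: -1321285330/30979 ≈ -42651.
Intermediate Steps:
l = -1/30979 (l = 1/(-30979) = -1/30979 ≈ -3.2280e-5)
l - 42651 = -1/30979 - 42651 = -1321285330/30979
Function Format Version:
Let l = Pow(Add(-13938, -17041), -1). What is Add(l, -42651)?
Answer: Rational(-1321285330, 30979) ≈ -42651.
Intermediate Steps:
l = Rational(-1, 30979) (l = Pow(-30979, -1) = Rational(-1, 30979) ≈ -3.2280e-5)
Add(l, -42651) = Add(Rational(-1, 30979), -42651) = Rational(-1321285330, 30979)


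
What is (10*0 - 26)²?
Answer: 676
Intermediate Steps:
(10*0 - 26)² = (0 - 26)² = (-26)² = 676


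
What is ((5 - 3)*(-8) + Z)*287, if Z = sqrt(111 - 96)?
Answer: -4592 + 287*sqrt(15) ≈ -3480.5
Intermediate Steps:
Z = sqrt(15) ≈ 3.8730
((5 - 3)*(-8) + Z)*287 = ((5 - 3)*(-8) + sqrt(15))*287 = (2*(-8) + sqrt(15))*287 = (-16 + sqrt(15))*287 = -4592 + 287*sqrt(15)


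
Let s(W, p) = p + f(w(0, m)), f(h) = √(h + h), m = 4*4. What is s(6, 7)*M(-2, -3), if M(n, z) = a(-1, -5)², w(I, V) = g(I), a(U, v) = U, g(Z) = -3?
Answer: 7 + I*√6 ≈ 7.0 + 2.4495*I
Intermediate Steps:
m = 16
w(I, V) = -3
f(h) = √2*√h (f(h) = √(2*h) = √2*√h)
s(W, p) = p + I*√6 (s(W, p) = p + √2*√(-3) = p + √2*(I*√3) = p + I*√6)
M(n, z) = 1 (M(n, z) = (-1)² = 1)
s(6, 7)*M(-2, -3) = (7 + I*√6)*1 = 7 + I*√6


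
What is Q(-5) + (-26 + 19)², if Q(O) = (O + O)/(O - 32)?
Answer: 1823/37 ≈ 49.270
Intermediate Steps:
Q(O) = 2*O/(-32 + O) (Q(O) = (2*O)/(-32 + O) = 2*O/(-32 + O))
Q(-5) + (-26 + 19)² = 2*(-5)/(-32 - 5) + (-26 + 19)² = 2*(-5)/(-37) + (-7)² = 2*(-5)*(-1/37) + 49 = 10/37 + 49 = 1823/37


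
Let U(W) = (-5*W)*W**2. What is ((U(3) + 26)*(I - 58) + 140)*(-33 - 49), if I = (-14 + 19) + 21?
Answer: -297496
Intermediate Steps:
I = 26 (I = 5 + 21 = 26)
U(W) = -5*W**3
((U(3) + 26)*(I - 58) + 140)*(-33 - 49) = ((-5*3**3 + 26)*(26 - 58) + 140)*(-33 - 49) = ((-5*27 + 26)*(-32) + 140)*(-82) = ((-135 + 26)*(-32) + 140)*(-82) = (-109*(-32) + 140)*(-82) = (3488 + 140)*(-82) = 3628*(-82) = -297496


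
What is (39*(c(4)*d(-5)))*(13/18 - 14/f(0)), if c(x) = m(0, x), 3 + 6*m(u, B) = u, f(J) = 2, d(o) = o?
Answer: -7345/12 ≈ -612.08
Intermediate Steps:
m(u, B) = -½ + u/6
c(x) = -½ (c(x) = -½ + (⅙)*0 = -½ + 0 = -½)
(39*(c(4)*d(-5)))*(13/18 - 14/f(0)) = (39*(-½*(-5)))*(13/18 - 14/2) = (39*(5/2))*(13*(1/18) - 14*½) = 195*(13/18 - 7)/2 = (195/2)*(-113/18) = -7345/12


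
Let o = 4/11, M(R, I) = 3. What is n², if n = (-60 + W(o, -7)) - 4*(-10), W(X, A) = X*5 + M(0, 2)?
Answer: 27889/121 ≈ 230.49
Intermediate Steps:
o = 4/11 (o = 4*(1/11) = 4/11 ≈ 0.36364)
W(X, A) = 3 + 5*X (W(X, A) = X*5 + 3 = 5*X + 3 = 3 + 5*X)
n = -167/11 (n = (-60 + (3 + 5*(4/11))) - 4*(-10) = (-60 + (3 + 20/11)) + 40 = (-60 + 53/11) + 40 = -607/11 + 40 = -167/11 ≈ -15.182)
n² = (-167/11)² = 27889/121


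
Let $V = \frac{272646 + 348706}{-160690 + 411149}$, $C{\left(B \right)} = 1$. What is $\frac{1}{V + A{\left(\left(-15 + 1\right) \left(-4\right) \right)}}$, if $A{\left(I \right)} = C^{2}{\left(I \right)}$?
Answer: $\frac{250459}{871811} \approx 0.28729$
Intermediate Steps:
$V = \frac{621352}{250459} \approx 2.4809$
$A{\left(I \right)} = 1$ ($A{\left(I \right)} = 1^{2} = 1$)
$\frac{1}{V + A{\left(\left(-15 + 1\right) \left(-4\right) \right)}} = \frac{1}{\frac{621352}{250459} + 1} = \frac{1}{\frac{871811}{250459}} = \frac{250459}{871811}$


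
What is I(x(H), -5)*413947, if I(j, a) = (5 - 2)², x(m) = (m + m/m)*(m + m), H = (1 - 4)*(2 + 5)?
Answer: 3725523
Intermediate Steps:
H = -21 (H = -3*7 = -21)
x(m) = 2*m*(1 + m) (x(m) = (m + 1)*(2*m) = (1 + m)*(2*m) = 2*m*(1 + m))
I(j, a) = 9 (I(j, a) = 3² = 9)
I(x(H), -5)*413947 = 9*413947 = 3725523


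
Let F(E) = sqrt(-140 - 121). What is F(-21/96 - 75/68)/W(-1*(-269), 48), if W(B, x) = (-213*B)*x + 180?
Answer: -I*sqrt(29)/916692 ≈ -5.8746e-6*I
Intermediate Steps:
W(B, x) = 180 - 213*B*x (W(B, x) = -213*B*x + 180 = 180 - 213*B*x)
F(E) = 3*I*sqrt(29) (F(E) = sqrt(-261) = 3*I*sqrt(29))
F(-21/96 - 75/68)/W(-1*(-269), 48) = (3*I*sqrt(29))/(180 - 213*(-1*(-269))*48) = (3*I*sqrt(29))/(180 - 213*269*48) = (3*I*sqrt(29))/(180 - 2750256) = (3*I*sqrt(29))/(-2750076) = (3*I*sqrt(29))*(-1/2750076) = -I*sqrt(29)/916692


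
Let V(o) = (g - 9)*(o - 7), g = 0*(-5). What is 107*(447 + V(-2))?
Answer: 56496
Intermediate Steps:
g = 0
V(o) = 63 - 9*o (V(o) = (0 - 9)*(o - 7) = -9*(-7 + o) = 63 - 9*o)
107*(447 + V(-2)) = 107*(447 + (63 - 9*(-2))) = 107*(447 + (63 + 18)) = 107*(447 + 81) = 107*528 = 56496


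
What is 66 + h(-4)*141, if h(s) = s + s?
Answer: -1062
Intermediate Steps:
h(s) = 2*s
66 + h(-4)*141 = 66 + (2*(-4))*141 = 66 - 8*141 = 66 - 1128 = -1062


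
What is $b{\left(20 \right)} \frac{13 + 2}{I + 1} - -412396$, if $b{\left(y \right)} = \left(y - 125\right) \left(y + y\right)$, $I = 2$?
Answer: $391396$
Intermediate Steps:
$b{\left(y \right)} = 2 y \left(-125 + y\right)$ ($b{\left(y \right)} = \left(-125 + y\right) 2 y = 2 y \left(-125 + y\right)$)
$b{\left(20 \right)} \frac{13 + 2}{I + 1} - -412396 = 2 \cdot 20 \left(-125 + 20\right) \frac{13 + 2}{2 + 1} - -412396 = 2 \cdot 20 \left(-105\right) \frac{15}{3} + 412396 = - 4200 \cdot 15 \cdot \frac{1}{3} + 412396 = \left(-4200\right) 5 + 412396 = -21000 + 412396 = 391396$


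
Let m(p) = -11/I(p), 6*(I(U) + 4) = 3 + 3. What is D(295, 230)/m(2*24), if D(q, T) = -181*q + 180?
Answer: -159645/11 ≈ -14513.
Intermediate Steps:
I(U) = -3 (I(U) = -4 + (3 + 3)/6 = -4 + (⅙)*6 = -4 + 1 = -3)
D(q, T) = 180 - 181*q
m(p) = 11/3 (m(p) = -11/(-3) = -11*(-⅓) = 11/3)
D(295, 230)/m(2*24) = (180 - 181*295)/(11/3) = (180 - 53395)*(3/11) = -53215*3/11 = -159645/11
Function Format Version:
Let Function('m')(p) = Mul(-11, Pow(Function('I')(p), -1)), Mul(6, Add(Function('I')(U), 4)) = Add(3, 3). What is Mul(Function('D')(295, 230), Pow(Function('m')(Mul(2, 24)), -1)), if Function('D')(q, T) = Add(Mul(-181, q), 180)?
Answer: Rational(-159645, 11) ≈ -14513.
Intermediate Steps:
Function('I')(U) = -3 (Function('I')(U) = Add(-4, Mul(Rational(1, 6), Add(3, 3))) = Add(-4, Mul(Rational(1, 6), 6)) = Add(-4, 1) = -3)
Function('D')(q, T) = Add(180, Mul(-181, q))
Function('m')(p) = Rational(11, 3) (Function('m')(p) = Mul(-11, Pow(-3, -1)) = Mul(-11, Rational(-1, 3)) = Rational(11, 3))
Mul(Function('D')(295, 230), Pow(Function('m')(Mul(2, 24)), -1)) = Mul(Add(180, Mul(-181, 295)), Pow(Rational(11, 3), -1)) = Mul(Add(180, -53395), Rational(3, 11)) = Mul(-53215, Rational(3, 11)) = Rational(-159645, 11)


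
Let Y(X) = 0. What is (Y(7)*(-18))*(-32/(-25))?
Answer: 0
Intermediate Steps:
(Y(7)*(-18))*(-32/(-25)) = (0*(-18))*(-32/(-25)) = 0*(-32*(-1/25)) = 0*(32/25) = 0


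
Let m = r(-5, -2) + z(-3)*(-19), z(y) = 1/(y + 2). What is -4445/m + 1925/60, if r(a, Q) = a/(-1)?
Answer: -1225/8 ≈ -153.13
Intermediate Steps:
r(a, Q) = -a (r(a, Q) = a*(-1) = -a)
z(y) = 1/(2 + y)
m = 24 (m = -1*(-5) - 19/(2 - 3) = 5 - 19/(-1) = 5 - 1*(-19) = 5 + 19 = 24)
-4445/m + 1925/60 = -4445/24 + 1925/60 = -4445*1/24 + 1925*(1/60) = -4445/24 + 385/12 = -1225/8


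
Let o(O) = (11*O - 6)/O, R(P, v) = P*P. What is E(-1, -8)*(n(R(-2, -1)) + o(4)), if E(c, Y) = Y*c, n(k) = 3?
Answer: 100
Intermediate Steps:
R(P, v) = P**2
o(O) = (-6 + 11*O)/O
E(-1, -8)*(n(R(-2, -1)) + o(4)) = (-8*(-1))*(3 + (11 - 6/4)) = 8*(3 + (11 - 6*1/4)) = 8*(3 + (11 - 3/2)) = 8*(3 + 19/2) = 8*(25/2) = 100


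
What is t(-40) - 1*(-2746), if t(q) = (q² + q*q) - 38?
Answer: 5908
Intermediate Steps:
t(q) = -38 + 2*q² (t(q) = (q² + q²) - 38 = 2*q² - 38 = -38 + 2*q²)
t(-40) - 1*(-2746) = (-38 + 2*(-40)²) - 1*(-2746) = (-38 + 2*1600) + 2746 = (-38 + 3200) + 2746 = 3162 + 2746 = 5908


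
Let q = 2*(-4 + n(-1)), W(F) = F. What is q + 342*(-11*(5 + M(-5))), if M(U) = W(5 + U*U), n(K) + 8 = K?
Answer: -131696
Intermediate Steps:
n(K) = -8 + K
M(U) = 5 + U² (M(U) = 5 + U*U = 5 + U²)
q = -26 (q = 2*(-4 + (-8 - 1)) = 2*(-4 - 9) = 2*(-13) = -26)
q + 342*(-11*(5 + M(-5))) = -26 + 342*(-11*(5 + (5 + (-5)²))) = -26 + 342*(-11*(5 + (5 + 25))) = -26 + 342*(-11*(5 + 30)) = -26 + 342*(-11*35) = -26 + 342*(-385) = -26 - 131670 = -131696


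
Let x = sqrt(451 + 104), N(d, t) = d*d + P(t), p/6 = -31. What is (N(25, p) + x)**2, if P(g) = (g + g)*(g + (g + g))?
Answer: (208201 + sqrt(555))**2 ≈ 4.3357e+10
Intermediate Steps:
P(g) = 6*g**2 (P(g) = (2*g)*(g + 2*g) = (2*g)*(3*g) = 6*g**2)
p = -186 (p = 6*(-31) = -186)
N(d, t) = d**2 + 6*t**2 (N(d, t) = d*d + 6*t**2 = d**2 + 6*t**2)
x = sqrt(555) ≈ 23.558
(N(25, p) + x)**2 = ((25**2 + 6*(-186)**2) + sqrt(555))**2 = ((625 + 6*34596) + sqrt(555))**2 = ((625 + 207576) + sqrt(555))**2 = (208201 + sqrt(555))**2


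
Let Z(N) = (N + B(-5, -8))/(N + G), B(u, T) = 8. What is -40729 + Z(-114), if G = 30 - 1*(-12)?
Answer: -1466191/36 ≈ -40728.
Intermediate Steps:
G = 42 (G = 30 + 12 = 42)
Z(N) = (8 + N)/(42 + N) (Z(N) = (N + 8)/(N + 42) = (8 + N)/(42 + N))
-40729 + Z(-114) = -40729 + (8 - 114)/(42 - 114) = -40729 - 106/(-72) = -40729 - 1/72*(-106) = -40729 + 53/36 = -1466191/36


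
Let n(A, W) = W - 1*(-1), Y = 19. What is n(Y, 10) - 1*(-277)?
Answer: 288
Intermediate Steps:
n(A, W) = 1 + W (n(A, W) = W + 1 = 1 + W)
n(Y, 10) - 1*(-277) = (1 + 10) - 1*(-277) = 11 + 277 = 288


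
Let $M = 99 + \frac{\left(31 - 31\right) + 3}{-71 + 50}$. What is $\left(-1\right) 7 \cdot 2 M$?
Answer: $-1384$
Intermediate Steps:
$M = \frac{692}{7}$ ($M = 99 + \frac{0 + 3}{-21} = 99 + 3 \left(- \frac{1}{21}\right) = 99 - \frac{1}{7} = \frac{692}{7} \approx 98.857$)
$\left(-1\right) 7 \cdot 2 M = \left(-1\right) 7 \cdot 2 \cdot \frac{692}{7} = \left(-7\right) 2 \cdot \frac{692}{7} = \left(-14\right) \frac{692}{7} = -1384$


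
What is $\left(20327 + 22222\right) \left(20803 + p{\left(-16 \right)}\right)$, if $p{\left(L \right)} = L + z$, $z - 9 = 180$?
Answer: $892507824$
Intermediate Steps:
$z = 189$ ($z = 9 + 180 = 189$)
$p{\left(L \right)} = 189 + L$ ($p{\left(L \right)} = L + 189 = 189 + L$)
$\left(20327 + 22222\right) \left(20803 + p{\left(-16 \right)}\right) = \left(20327 + 22222\right) \left(20803 + \left(189 - 16\right)\right) = 42549 \left(20803 + 173\right) = 42549 \cdot 20976 = 892507824$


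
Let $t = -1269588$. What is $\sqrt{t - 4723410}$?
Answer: $i \sqrt{5992998} \approx 2448.1 i$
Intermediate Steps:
$\sqrt{t - 4723410} = \sqrt{-1269588 - 4723410} = \sqrt{-5992998} = i \sqrt{5992998}$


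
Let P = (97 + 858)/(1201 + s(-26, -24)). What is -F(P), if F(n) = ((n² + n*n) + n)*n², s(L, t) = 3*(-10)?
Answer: -2683501318875/1880301880081 ≈ -1.4272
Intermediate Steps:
s(L, t) = -30
P = 955/1171 (P = (97 + 858)/(1201 - 30) = 955/1171 ≈ 0.81554)
F(n) = n²*(n + 2*n²) (F(n) = ((n² + n²) + n)*n² = (2*n² + n)*n² = (n + 2*n²)*n² = n²*(n + 2*n²))
-F(P) = -(955/1171)³*(1 + 2*(955/1171)) = -870983875*(1 + 1910/1171)/1605723211 = -870983875*3081/(1605723211*1171) = -1*2683501318875/1880301880081 = -2683501318875/1880301880081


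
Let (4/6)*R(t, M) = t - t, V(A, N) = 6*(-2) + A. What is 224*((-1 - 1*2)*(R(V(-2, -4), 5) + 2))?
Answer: -1344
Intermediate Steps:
V(A, N) = -12 + A
R(t, M) = 0 (R(t, M) = 3*(t - t)/2 = (3/2)*0 = 0)
224*((-1 - 1*2)*(R(V(-2, -4), 5) + 2)) = 224*((-1 - 1*2)*(0 + 2)) = 224*((-1 - 2)*2) = 224*(-3*2) = 224*(-6) = -1344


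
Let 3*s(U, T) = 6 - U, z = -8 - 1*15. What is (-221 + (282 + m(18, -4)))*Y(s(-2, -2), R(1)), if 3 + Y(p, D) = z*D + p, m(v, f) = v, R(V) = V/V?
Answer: -5530/3 ≈ -1843.3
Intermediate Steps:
z = -23 (z = -8 - 15 = -23)
s(U, T) = 2 - U/3 (s(U, T) = (6 - U)/3 = 2 - U/3)
R(V) = 1
Y(p, D) = -3 + p - 23*D (Y(p, D) = -3 + (-23*D + p) = -3 + (p - 23*D) = -3 + p - 23*D)
(-221 + (282 + m(18, -4)))*Y(s(-2, -2), R(1)) = (-221 + (282 + 18))*(-3 + (2 - 1/3*(-2)) - 23*1) = (-221 + 300)*(-3 + (2 + 2/3) - 23) = 79*(-3 + 8/3 - 23) = 79*(-70/3) = -5530/3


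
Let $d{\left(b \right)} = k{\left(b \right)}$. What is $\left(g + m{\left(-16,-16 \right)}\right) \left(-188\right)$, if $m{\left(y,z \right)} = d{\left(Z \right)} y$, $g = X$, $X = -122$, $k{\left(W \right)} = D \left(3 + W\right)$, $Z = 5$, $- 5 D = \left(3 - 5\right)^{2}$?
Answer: $\frac{18424}{5} \approx 3684.8$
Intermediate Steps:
$D = - \frac{4}{5}$ ($D = - \frac{\left(3 - 5\right)^{2}}{5} = - \frac{\left(-2\right)^{2}}{5} = \left(- \frac{1}{5}\right) 4 = - \frac{4}{5} \approx -0.8$)
$k{\left(W \right)} = - \frac{12}{5} - \frac{4 W}{5}$ ($k{\left(W \right)} = - \frac{4 \left(3 + W\right)}{5} = - \frac{12}{5} - \frac{4 W}{5}$)
$d{\left(b \right)} = - \frac{12}{5} - \frac{4 b}{5}$
$g = -122$
$m{\left(y,z \right)} = - \frac{32 y}{5}$ ($m{\left(y,z \right)} = \left(- \frac{12}{5} - 4\right) y = - \frac{32 y}{5}$)
$\left(g + m{\left(-16,-16 \right)}\right) \left(-188\right) = \left(-122 - - \frac{512}{5}\right) \left(-188\right) = \left(-122 + \frac{512}{5}\right) \left(-188\right) = \left(- \frac{98}{5}\right) \left(-188\right) = \frac{18424}{5}$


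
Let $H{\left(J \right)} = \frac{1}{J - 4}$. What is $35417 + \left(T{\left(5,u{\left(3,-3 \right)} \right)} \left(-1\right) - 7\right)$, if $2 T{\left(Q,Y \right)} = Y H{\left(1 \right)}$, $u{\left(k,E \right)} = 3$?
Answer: $\frac{70821}{2} \approx 35411.0$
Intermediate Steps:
$H{\left(J \right)} = \frac{1}{-4 + J}$
$T{\left(Q,Y \right)} = - \frac{Y}{6}$ ($T{\left(Q,Y \right)} = \frac{Y \frac{1}{-4 + 1}}{2} = \frac{Y \frac{1}{-3}}{2} = \frac{Y \left(- \frac{1}{3}\right)}{2} = \frac{\left(- \frac{1}{3}\right) Y}{2} = - \frac{Y}{6}$)
$35417 + \left(T{\left(5,u{\left(3,-3 \right)} \right)} \left(-1\right) - 7\right) = 35417 - \left(7 - \left(- \frac{1}{6}\right) 3 \left(-1\right)\right) = 35417 - \frac{13}{2} = \frac{70821}{2}$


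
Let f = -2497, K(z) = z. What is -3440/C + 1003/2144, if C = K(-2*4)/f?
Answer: -2302033237/2144 ≈ -1.0737e+6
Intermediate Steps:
C = 8/2497 (C = -2*4/(-2497) = -8*(-1/2497) = 8/2497 ≈ 0.0032038)
-3440/C + 1003/2144 = -3440/8/2497 + 1003/2144 = -3440*2497/8 + 1003*(1/2144) = -1073710 + 1003/2144 = -2302033237/2144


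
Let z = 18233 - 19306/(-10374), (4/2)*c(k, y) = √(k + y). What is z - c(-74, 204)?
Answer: 13512032/741 - √130/2 ≈ 18229.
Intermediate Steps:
c(k, y) = √(k + y)/2
z = 13512032/741 (z = 18233 - 19306*(-1/10374) = 18233 + 1379/741 = 13512032/741 ≈ 18235.)
z - c(-74, 204) = 13512032/741 - √(-74 + 204)/2 = 13512032/741 - √130/2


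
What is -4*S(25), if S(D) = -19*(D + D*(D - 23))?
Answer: 5700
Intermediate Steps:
S(D) = -19*D - 19*D*(-23 + D) (S(D) = -19*(D + D*(-23 + D)) = -19*D - 19*D*(-23 + D))
-4*S(25) = -76*25*(22 - 1*25) = -76*25*(22 - 25) = -76*25*(-3) = -4*(-1425) = 5700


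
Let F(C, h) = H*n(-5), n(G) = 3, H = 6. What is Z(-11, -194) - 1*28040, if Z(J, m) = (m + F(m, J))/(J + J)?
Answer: -28032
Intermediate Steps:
F(C, h) = 18 (F(C, h) = 6*3 = 18)
Z(J, m) = (18 + m)/(2*J) (Z(J, m) = (m + 18)/(J + J) = (18 + m)/((2*J)) = (18 + m)*(1/(2*J)) = (18 + m)/(2*J))
Z(-11, -194) - 1*28040 = (1/2)*(18 - 194)/(-11) - 1*28040 = (1/2)*(-1/11)*(-176) - 28040 = 8 - 28040 = -28032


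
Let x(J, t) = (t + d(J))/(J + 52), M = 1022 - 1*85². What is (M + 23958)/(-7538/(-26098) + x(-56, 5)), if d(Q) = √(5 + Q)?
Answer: -3874468171385/933418751 + 3023257499755*I*√51/2800256253 ≈ -4150.8 + 7710.1*I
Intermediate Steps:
M = -6203 (M = 1022 - 1*7225 = 1022 - 7225 = -6203)
x(J, t) = (t + √(5 + J))/(52 + J) (x(J, t) = (t + √(5 + J))/(J + 52) = (t + √(5 + J))/(52 + J))
(M + 23958)/(-7538/(-26098) + x(-56, 5)) = (-6203 + 23958)/(-7538/(-26098) + (5 + √(5 - 56))/(52 - 56)) = 17755/(-7538*(-1/26098) + (5 + √(-51))/(-4)) = 17755/(3769/13049 - (5 + I*√51)/4) = 17755/(3769/13049 + (-5/4 - I*√51/4)) = 17755/(-50169/52196 - I*√51/4)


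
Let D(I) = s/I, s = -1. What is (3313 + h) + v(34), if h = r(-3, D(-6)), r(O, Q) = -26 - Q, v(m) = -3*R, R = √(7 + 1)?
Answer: 19721/6 - 6*√2 ≈ 3278.3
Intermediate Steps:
R = 2*√2 (R = √8 = 2*√2 ≈ 2.8284)
v(m) = -6*√2
D(I) = -1/I
h = -157/6 (h = -26 - (-1)/(-6) = -26 - (-1)*(-1)/6 = -26 - 1*⅙ = -26 - ⅙ = -157/6 ≈ -26.167)
(3313 + h) + v(34) = (3313 - 157/6) - 6*√2 = 19721/6 - 6*√2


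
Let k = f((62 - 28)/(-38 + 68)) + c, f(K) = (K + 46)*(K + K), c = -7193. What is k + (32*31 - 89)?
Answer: -1391212/225 ≈ -6183.2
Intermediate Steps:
f(K) = 2*K*(46 + K) (f(K) = (46 + K)*(2*K) = 2*K*(46 + K))
k = -1594387/225 (k = 2*((62 - 28)/(-38 + 68))*(46 + (62 - 28)/(-38 + 68)) - 7193 = 2*(34/30)*(46 + 34/30) - 7193 = 2*(34*(1/30))*(46 + 34*(1/30)) - 7193 = 2*(17/15)*(46 + 17/15) - 7193 = 2*(17/15)*(707/15) - 7193 = 24038/225 - 7193 = -1594387/225 ≈ -7086.2)
k + (32*31 - 89) = -1594387/225 + (32*31 - 89) = -1594387/225 + (992 - 89) = -1594387/225 + 903 = -1391212/225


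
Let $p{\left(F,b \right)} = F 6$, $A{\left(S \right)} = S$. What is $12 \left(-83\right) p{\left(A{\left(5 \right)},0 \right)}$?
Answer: $-29880$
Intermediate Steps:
$p{\left(F,b \right)} = 6 F$
$12 \left(-83\right) p{\left(A{\left(5 \right)},0 \right)} = 12 \left(-83\right) 6 \cdot 5 = \left(-996\right) 30 = -29880$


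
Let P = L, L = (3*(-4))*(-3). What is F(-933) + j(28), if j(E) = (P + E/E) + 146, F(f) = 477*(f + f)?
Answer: -889899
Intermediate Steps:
F(f) = 954*f (F(f) = 477*(2*f) = 954*f)
L = 36 (L = -12*(-3) = 36)
P = 36
j(E) = 183 (j(E) = (36 + E/E) + 146 = (36 + 1) + 146 = 37 + 146 = 183)
F(-933) + j(28) = 954*(-933) + 183 = -890082 + 183 = -889899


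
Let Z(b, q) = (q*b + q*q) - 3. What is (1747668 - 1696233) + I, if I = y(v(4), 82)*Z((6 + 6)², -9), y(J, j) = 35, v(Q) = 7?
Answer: 8805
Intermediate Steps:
Z(b, q) = -3 + q² + b*q (Z(b, q) = (b*q + q²) - 3 = (q² + b*q) - 3 = -3 + q² + b*q)
I = -42630 (I = 35*(-3 + (-9)² + (6 + 6)²*(-9)) = 35*(-3 + 81 + 12²*(-9)) = 35*(-3 + 81 + 144*(-9)) = 35*(-3 + 81 - 1296) = 35*(-1218) = -42630)
(1747668 - 1696233) + I = (1747668 - 1696233) - 42630 = 51435 - 42630 = 8805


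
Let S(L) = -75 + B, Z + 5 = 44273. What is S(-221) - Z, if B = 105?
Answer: -44238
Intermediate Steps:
Z = 44268 (Z = -5 + 44273 = 44268)
S(L) = 30 (S(L) = -75 + 105 = 30)
S(-221) - Z = 30 - 1*44268 = 30 - 44268 = -44238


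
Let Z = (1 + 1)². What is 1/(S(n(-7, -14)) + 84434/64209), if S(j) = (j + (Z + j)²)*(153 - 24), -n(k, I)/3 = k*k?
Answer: 64209/168160758656 ≈ 3.8183e-7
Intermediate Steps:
Z = 4 (Z = 2² = 4)
n(k, I) = -3*k² (n(k, I) = -3*k*k = -3*k²)
S(j) = 129*j + 129*(4 + j)² (S(j) = (j + (4 + j)²)*(153 - 24) = (j + (4 + j)²)*129 = 129*j + 129*(4 + j)²)
1/(S(n(-7, -14)) + 84434/64209) = 1/((129*(-3*(-7)²) + 129*(4 - 3*(-7)²)²) + 84434/64209) = 1/((129*(-3*49) + 129*(4 - 3*49)²) + 84434*(1/64209)) = 1/((129*(-147) + 129*(4 - 147)²) + 84434/64209) = 1/((-18963 + 129*(-143)²) + 84434/64209) = 1/((-18963 + 129*20449) + 84434/64209) = 1/((-18963 + 2637921) + 84434/64209) = 1/(2618958 + 84434/64209) = 1/(168160758656/64209) = 64209/168160758656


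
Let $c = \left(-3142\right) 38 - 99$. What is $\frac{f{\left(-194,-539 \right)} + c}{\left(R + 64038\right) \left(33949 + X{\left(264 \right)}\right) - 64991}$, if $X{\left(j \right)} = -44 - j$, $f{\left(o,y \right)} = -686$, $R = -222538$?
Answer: $\frac{120181}{5332163491} \approx 2.2539 \cdot 10^{-5}$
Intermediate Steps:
$c = -119495$ ($c = -119396 - 99 = -119495$)
$\frac{f{\left(-194,-539 \right)} + c}{\left(R + 64038\right) \left(33949 + X{\left(264 \right)}\right) - 64991} = \frac{-686 - 119495}{\left(-222538 + 64038\right) \left(33949 - 308\right) - 64991} = - \frac{120181}{- 158500 \left(33949 - 308\right) - 64991} = - \frac{120181}{\left(-158500\right) 33641 - 64991} = - \frac{120181}{-5332098500 - 64991} = - \frac{120181}{-5332163491} = \left(-120181\right) \left(- \frac{1}{5332163491}\right) = \frac{120181}{5332163491}$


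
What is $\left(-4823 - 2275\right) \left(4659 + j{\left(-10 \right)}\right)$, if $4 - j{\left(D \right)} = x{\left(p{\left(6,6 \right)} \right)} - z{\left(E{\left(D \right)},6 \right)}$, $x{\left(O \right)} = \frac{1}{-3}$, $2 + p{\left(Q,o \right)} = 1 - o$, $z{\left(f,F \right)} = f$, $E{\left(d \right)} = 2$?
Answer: $-33114536$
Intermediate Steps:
$p{\left(Q,o \right)} = -1 - o$ ($p{\left(Q,o \right)} = -2 - \left(-1 + o\right) = -1 - o$)
$x{\left(O \right)} = - \frac{1}{3}$
$j{\left(D \right)} = \frac{19}{3}$ ($j{\left(D \right)} = 4 - \left(- \frac{1}{3} - 2\right) = 4 - - \frac{7}{3} = 4 + \frac{7}{3} = \frac{19}{3}$)
$\left(-4823 - 2275\right) \left(4659 + j{\left(-10 \right)}\right) = \left(-4823 - 2275\right) \left(4659 + \frac{19}{3}\right) = \left(-7098\right) \frac{13996}{3} = -33114536$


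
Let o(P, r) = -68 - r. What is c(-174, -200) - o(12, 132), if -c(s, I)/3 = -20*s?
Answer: -10240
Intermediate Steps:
c(s, I) = 60*s (c(s, I) = -(-60)*s = 60*s)
c(-174, -200) - o(12, 132) = 60*(-174) - (-68 - 1*132) = -10440 - (-68 - 132) = -10440 - 1*(-200) = -10440 + 200 = -10240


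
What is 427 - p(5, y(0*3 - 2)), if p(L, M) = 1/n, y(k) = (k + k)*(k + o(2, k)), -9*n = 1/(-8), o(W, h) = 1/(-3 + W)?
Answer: 355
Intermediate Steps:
n = 1/72 (n = -1/9/(-8) = -1/9*(-1/8) = 1/72 ≈ 0.013889)
y(k) = 2*k*(-1 + k) (y(k) = (k + k)*(k + 1/(-3 + 2)) = (2*k)*(k + 1/(-1)) = (2*k)*(k - 1) = (2*k)*(-1 + k) = 2*k*(-1 + k))
p(L, M) = 72 (p(L, M) = 1/(1/72) = 72)
427 - p(5, y(0*3 - 2)) = 427 - 1*72 = 427 - 72 = 355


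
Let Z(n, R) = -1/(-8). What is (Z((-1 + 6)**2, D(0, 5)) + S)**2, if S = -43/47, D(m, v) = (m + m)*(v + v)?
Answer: 88209/141376 ≈ 0.62393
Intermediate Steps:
D(m, v) = 4*m*v (D(m, v) = (2*m)*(2*v) = 4*m*v)
Z(n, R) = 1/8 (Z(n, R) = -1*(-1/8) = 1/8)
S = -43/47 (S = -43*1/47 = -43/47 ≈ -0.91489)
(Z((-1 + 6)**2, D(0, 5)) + S)**2 = (1/8 - 43/47)**2 = (-297/376)**2 = 88209/141376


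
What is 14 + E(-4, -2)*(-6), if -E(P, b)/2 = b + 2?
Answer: 14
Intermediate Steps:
E(P, b) = -4 - 2*b (E(P, b) = -2*(b + 2) = -2*(2 + b) = -4 - 2*b)
14 + E(-4, -2)*(-6) = 14 + (-4 - 2*(-2))*(-6) = 14 + (-4 + 4)*(-6) = 14 + 0*(-6) = 14 + 0 = 14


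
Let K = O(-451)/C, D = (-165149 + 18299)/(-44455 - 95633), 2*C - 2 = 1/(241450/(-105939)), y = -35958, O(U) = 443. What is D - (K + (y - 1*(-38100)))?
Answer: -1833680089377/677021956 ≈ -2708.4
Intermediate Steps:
C = 376961/482900 (C = 1 + 1/(2*((241450/(-105939)))) = 1 + 1/(2*((241450*(-1/105939)))) = 1 + 1/(2*(-241450/105939)) = 1 + (½)*(-105939/241450) = 1 - 105939/482900 = 376961/482900 ≈ 0.78062)
D = 24475/23348 (D = -146850/(-140088) = -146850*(-1/140088) = 24475/23348 ≈ 1.0483)
K = 213924700/376961 (K = 443/(376961/482900) = 443*(482900/376961) = 213924700/376961 ≈ 567.50)
D - (K + (y - 1*(-38100))) = 24475/23348 - (213924700/376961 + (-35958 - 1*(-38100))) = 24475/23348 - (213924700/376961 + (-35958 + 38100)) = 24475/23348 - (213924700/376961 + 2142) = 24475/23348 - 1*1021375162/376961 = 24475/23348 - 1021375162/376961 = -1833680089377/677021956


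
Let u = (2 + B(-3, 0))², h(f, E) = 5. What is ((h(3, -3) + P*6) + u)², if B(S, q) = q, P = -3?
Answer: 81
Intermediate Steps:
u = 4 (u = (2 + 0)² = 2² = 4)
((h(3, -3) + P*6) + u)² = ((5 - 3*6) + 4)² = ((5 - 18) + 4)² = (-13 + 4)² = (-9)² = 81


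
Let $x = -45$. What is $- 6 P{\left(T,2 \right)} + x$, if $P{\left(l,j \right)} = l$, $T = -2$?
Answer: $-33$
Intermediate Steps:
$- 6 P{\left(T,2 \right)} + x = \left(-6\right) \left(-2\right) - 45 = 12 - 45 = -33$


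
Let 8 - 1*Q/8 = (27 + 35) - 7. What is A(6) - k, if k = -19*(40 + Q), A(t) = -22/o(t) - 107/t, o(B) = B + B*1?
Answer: -19211/3 ≈ -6403.7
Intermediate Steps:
o(B) = 2*B (o(B) = B + B = 2*B)
Q = -376 (Q = 64 - 8*((27 + 35) - 7) = 64 - 8*(62 - 7) = 64 - 8*55 = 64 - 440 = -376)
A(t) = -118/t (A(t) = -22*1/(2*t) - 107/t = -11/t - 107/t = -118/t)
k = 6384 (k = -19*(40 - 376) = -19*(-336) = 6384)
A(6) - k = -118/6 - 1*6384 = -118*⅙ - 6384 = -59/3 - 6384 = -19211/3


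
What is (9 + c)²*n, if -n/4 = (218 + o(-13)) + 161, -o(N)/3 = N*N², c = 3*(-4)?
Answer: -250920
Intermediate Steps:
c = -12
o(N) = -3*N³ (o(N) = -3*N*N² = -3*N³)
n = -27880 (n = -4*((218 - 3*(-13)³) + 161) = -4*((218 - 3*(-2197)) + 161) = -4*((218 + 6591) + 161) = -4*(6809 + 161) = -4*6970 = -27880)
(9 + c)²*n = (9 - 12)²*(-27880) = (-3)²*(-27880) = 9*(-27880) = -250920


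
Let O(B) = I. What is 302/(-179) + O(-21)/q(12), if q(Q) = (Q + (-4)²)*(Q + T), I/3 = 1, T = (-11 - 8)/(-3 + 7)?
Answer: -60769/36337 ≈ -1.6724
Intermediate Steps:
T = -19/4 ≈ -4.7500
I = 3 (I = 3*1 = 3)
q(Q) = (16 + Q)*(-19/4 + Q) (q(Q) = (Q + (-4)²)*(Q - 19/4) = (Q + 16)*(-19/4 + Q) = (16 + Q)*(-19/4 + Q))
O(B) = 3
302/(-179) + O(-21)/q(12) = 302/(-179) + 3/(-76 + 12² + (45/4)*12) = 302*(-1/179) + 3/(-76 + 144 + 135) = -302/179 + 3/203 = -60769/36337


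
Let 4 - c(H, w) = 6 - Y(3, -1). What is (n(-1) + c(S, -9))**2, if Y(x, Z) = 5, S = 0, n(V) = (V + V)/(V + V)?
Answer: 16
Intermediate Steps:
n(V) = 1 (n(V) = (2*V)/((2*V)) = (2*V)*(1/(2*V)) = 1)
c(H, w) = 3 (c(H, w) = 4 - (6 - 1*5) = 4 - (6 - 5) = 4 - 1*1 = 4 - 1 = 3)
(n(-1) + c(S, -9))**2 = (1 + 3)**2 = 4**2 = 16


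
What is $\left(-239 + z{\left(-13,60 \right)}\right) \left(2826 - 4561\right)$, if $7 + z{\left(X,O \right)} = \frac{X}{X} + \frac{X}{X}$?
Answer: $423340$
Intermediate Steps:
$z{\left(X,O \right)} = -5$ ($z{\left(X,O \right)} = -7 + \left(\frac{X}{X} + \frac{X}{X}\right) = -7 + \left(1 + 1\right) = -7 + 2 = -5$)
$\left(-239 + z{\left(-13,60 \right)}\right) \left(2826 - 4561\right) = \left(-239 - 5\right) \left(2826 - 4561\right) = \left(-244\right) \left(-1735\right) = 423340$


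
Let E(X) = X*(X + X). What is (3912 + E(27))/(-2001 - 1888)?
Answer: -5370/3889 ≈ -1.3808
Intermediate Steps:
E(X) = 2*X² (E(X) = X*(2*X) = 2*X²)
(3912 + E(27))/(-2001 - 1888) = (3912 + 2*27²)/(-2001 - 1888) = (3912 + 2*729)/(-3889) = (3912 + 1458)*(-1/3889) = 5370*(-1/3889) = -5370/3889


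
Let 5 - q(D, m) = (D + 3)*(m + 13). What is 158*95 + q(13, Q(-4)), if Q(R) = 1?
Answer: 14791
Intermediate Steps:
q(D, m) = 5 - (3 + D)*(13 + m) (q(D, m) = 5 - (D + 3)*(m + 13) = 5 - (3 + D)*(13 + m))
158*95 + q(13, Q(-4)) = 158*95 + (-34 - 13*13 - 3*1 - 1*13*1) = 15010 + (-34 - 169 - 3 - 13) = 15010 - 219 = 14791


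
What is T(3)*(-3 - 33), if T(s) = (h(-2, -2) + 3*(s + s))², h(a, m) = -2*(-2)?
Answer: -17424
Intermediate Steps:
h(a, m) = 4
T(s) = (4 + 6*s)² (T(s) = (4 + 3*(s + s))² = (4 + 3*(2*s))² = (4 + 6*s)²)
T(3)*(-3 - 33) = (4*(2 + 3*3)²)*(-3 - 33) = (4*(2 + 9)²)*(-36) = (4*11²)*(-36) = (4*121)*(-36) = 484*(-36) = -17424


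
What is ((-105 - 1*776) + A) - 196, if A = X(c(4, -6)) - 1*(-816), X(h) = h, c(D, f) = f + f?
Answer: -273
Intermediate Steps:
c(D, f) = 2*f
A = 804 (A = 2*(-6) - 1*(-816) = -12 + 816 = 804)
((-105 - 1*776) + A) - 196 = ((-105 - 1*776) + 804) - 196 = ((-105 - 776) + 804) - 196 = (-881 + 804) - 196 = -77 - 196 = -273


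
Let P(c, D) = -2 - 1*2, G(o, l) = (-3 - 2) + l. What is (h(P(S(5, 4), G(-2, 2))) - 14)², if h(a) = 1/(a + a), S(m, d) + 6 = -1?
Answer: 12769/64 ≈ 199.52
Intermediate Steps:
S(m, d) = -7 (S(m, d) = -6 - 1 = -7)
G(o, l) = -5 + l
P(c, D) = -4 (P(c, D) = -2 - 2 = -4)
h(a) = 1/(2*a)
(h(P(S(5, 4), G(-2, 2))) - 14)² = ((½)/(-4) - 14)² = ((½)*(-¼) - 14)² = (-⅛ - 14)² = (-113/8)² = 12769/64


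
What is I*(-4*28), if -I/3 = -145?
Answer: -48720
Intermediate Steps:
I = 435 (I = -3*(-145) = 435)
I*(-4*28) = 435*(-4*28) = 435*(-112) = -48720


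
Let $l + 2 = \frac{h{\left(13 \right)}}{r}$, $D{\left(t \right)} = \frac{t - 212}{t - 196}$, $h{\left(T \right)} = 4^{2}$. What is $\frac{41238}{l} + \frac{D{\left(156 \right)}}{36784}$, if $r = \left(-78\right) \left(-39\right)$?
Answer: $- \frac{5768006885461}{279006640} \approx -20673.0$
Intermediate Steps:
$h{\left(T \right)} = 16$
$r = 3042$
$D{\left(t \right)} = \frac{-212 + t}{-196 + t}$
$l = - \frac{3034}{1521}$ ($l = -2 + \frac{16}{3042} = -2 + 16 \cdot \frac{1}{3042} = -2 + \frac{8}{1521} = - \frac{3034}{1521} \approx -1.9947$)
$\frac{41238}{l} + \frac{D{\left(156 \right)}}{36784} = \frac{41238}{- \frac{3034}{1521}} + \frac{\frac{1}{-196 + 156} \left(-212 + 156\right)}{36784} = 41238 \left(- \frac{1521}{3034}\right) + \frac{1}{-40} \left(-56\right) \frac{1}{36784} = - \frac{31361499}{1517} + \left(- \frac{1}{40}\right) \left(-56\right) \frac{1}{36784} = - \frac{31361499}{1517} + \frac{7}{5} \cdot \frac{1}{36784} = - \frac{31361499}{1517} + \frac{7}{183920} = - \frac{5768006885461}{279006640}$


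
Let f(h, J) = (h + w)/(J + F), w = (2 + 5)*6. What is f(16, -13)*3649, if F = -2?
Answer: -211642/15 ≈ -14109.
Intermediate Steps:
w = 42 (w = 7*6 = 42)
f(h, J) = (42 + h)/(-2 + J) (f(h, J) = (h + 42)/(J - 2) = (42 + h)/(-2 + J))
f(16, -13)*3649 = ((42 + 16)/(-2 - 13))*3649 = (58/(-15))*3649 = -1/15*58*3649 = -58/15*3649 = -211642/15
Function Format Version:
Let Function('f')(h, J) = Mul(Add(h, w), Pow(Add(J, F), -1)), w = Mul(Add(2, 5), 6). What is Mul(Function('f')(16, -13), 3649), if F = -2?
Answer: Rational(-211642, 15) ≈ -14109.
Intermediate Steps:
w = 42 (w = Mul(7, 6) = 42)
Function('f')(h, J) = Mul(Pow(Add(-2, J), -1), Add(42, h)) (Function('f')(h, J) = Mul(Add(h, 42), Pow(Add(J, -2), -1)) = Mul(Add(42, h), Pow(Add(-2, J), -1)) = Mul(Pow(Add(-2, J), -1), Add(42, h)))
Mul(Function('f')(16, -13), 3649) = Mul(Mul(Pow(Add(-2, -13), -1), Add(42, 16)), 3649) = Mul(Mul(Pow(-15, -1), 58), 3649) = Mul(Mul(Rational(-1, 15), 58), 3649) = Mul(Rational(-58, 15), 3649) = Rational(-211642, 15)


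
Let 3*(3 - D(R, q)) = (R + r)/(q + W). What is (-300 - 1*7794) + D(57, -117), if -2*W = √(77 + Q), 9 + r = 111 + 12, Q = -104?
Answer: (-8091*√3 + 631060*I)/(√3 - 78*I) ≈ -8090.5 - 0.010813*I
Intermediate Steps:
r = 114 (r = -9 + (111 + 12) = -9 + 123 = 114)
W = -3*I*√3/2 (W = -√(77 - 104)/2 = -3*I*√3/2 ≈ -2.5981*I)
D(R, q) = 3 - (114 + R)/(3*(q - 3*I*√3/2)) (D(R, q) = 3 - (R + 114)/(3*(q - 3*I*√3/2)) = 3 - (114 + R)/(3*(q - 3*I*√3/2)))
(-300 - 1*7794) + D(57, -117) = (-300 - 1*7794) + (-228 - 2*57 + 18*(-117) - 27*I*√3)/(3*(2*(-117) - 3*I*√3)) = (-300 - 7794) + (-228 - 114 - 2106 - 27*I*√3)/(3*(-234 - 3*I*√3)) = -8094 + (-2448 - 27*I*√3)/(3*(-234 - 3*I*√3))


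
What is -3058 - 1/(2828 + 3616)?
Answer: -19705753/6444 ≈ -3058.0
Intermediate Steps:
-3058 - 1/(2828 + 3616) = -3058 - 1/6444 = -19705753/6444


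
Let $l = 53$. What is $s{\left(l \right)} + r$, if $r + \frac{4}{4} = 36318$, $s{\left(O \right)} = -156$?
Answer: $36161$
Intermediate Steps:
$r = 36317$ ($r = -1 + 36318 = 36317$)
$s{\left(l \right)} + r = -156 + 36317 = 36161$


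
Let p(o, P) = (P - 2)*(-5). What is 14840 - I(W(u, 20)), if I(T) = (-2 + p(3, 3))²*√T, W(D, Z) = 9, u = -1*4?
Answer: 14693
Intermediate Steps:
u = -4
p(o, P) = 10 - 5*P (p(o, P) = (-2 + P)*(-5) = 10 - 5*P)
I(T) = 49*√T (I(T) = (-2 + (10 - 5*3))²*√T = (-2 + (10 - 15))²*√T = (-2 - 5)²*√T = (-7)²*√T = 49*√T)
14840 - I(W(u, 20)) = 14840 - 49*√9 = 14840 - 49*3 = 14840 - 1*147 = 14840 - 147 = 14693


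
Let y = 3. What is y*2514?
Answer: 7542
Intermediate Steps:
y*2514 = 3*2514 = 7542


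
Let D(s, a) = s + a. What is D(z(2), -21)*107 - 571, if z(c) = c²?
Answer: -2390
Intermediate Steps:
D(s, a) = a + s
D(z(2), -21)*107 - 571 = (-21 + 2²)*107 - 571 = (-21 + 4)*107 - 571 = -17*107 - 571 = -1819 - 571 = -2390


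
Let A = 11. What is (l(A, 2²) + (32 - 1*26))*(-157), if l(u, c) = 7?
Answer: -2041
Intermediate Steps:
(l(A, 2²) + (32 - 1*26))*(-157) = (7 + (32 - 1*26))*(-157) = (7 + (32 - 26))*(-157) = (7 + 6)*(-157) = 13*(-157) = -2041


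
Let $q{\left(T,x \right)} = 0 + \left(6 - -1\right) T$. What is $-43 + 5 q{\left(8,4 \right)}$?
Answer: $237$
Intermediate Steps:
$q{\left(T,x \right)} = 7 T$ ($q{\left(T,x \right)} = 0 + \left(6 + 1\right) T = 0 + 7 T = 7 T$)
$-43 + 5 q{\left(8,4 \right)} = -43 + 5 \cdot 7 \cdot 8 = -43 + 5 \cdot 56 = -43 + 280 = 237$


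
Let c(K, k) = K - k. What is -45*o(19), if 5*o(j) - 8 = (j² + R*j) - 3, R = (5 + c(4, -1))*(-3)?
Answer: 1836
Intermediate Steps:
R = -30 (R = (5 + (4 - 1*(-1)))*(-3) = (5 + (4 + 1))*(-3) = (5 + 5)*(-3) = 10*(-3) = -30)
o(j) = 1 - 6*j + j²/5 (o(j) = 8/5 + ((j² - 30*j) - 3)/5 = 8/5 + (-3 + j² - 30*j)/5 = 8/5 + (-⅗ - 6*j + j²/5) = 1 - 6*j + j²/5)
-45*o(19) = -45*(1 - 6*19 + (⅕)*19²) = -45*(1 - 114 + (⅕)*361) = -45*(1 - 114 + 361/5) = -45*(-204/5) = 1836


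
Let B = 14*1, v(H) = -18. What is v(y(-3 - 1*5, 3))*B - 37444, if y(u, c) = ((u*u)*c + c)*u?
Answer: -37696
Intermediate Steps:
y(u, c) = u*(c + c*u²) (y(u, c) = (u²*c + c)*u = (c*u² + c)*u = (c + c*u²)*u = u*(c + c*u²))
B = 14
v(y(-3 - 1*5, 3))*B - 37444 = -18*14 - 37444 = -252 - 37444 = -37696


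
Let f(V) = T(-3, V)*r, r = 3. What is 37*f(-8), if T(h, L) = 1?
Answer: 111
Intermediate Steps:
f(V) = 3 (f(V) = 1*3 = 3)
37*f(-8) = 37*3 = 111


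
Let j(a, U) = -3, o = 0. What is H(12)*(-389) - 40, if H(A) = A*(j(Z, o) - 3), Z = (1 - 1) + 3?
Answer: 27968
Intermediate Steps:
Z = 3 (Z = 0 + 3 = 3)
H(A) = -6*A (H(A) = A*(-3 - 3) = A*(-6) = -6*A)
H(12)*(-389) - 40 = -6*12*(-389) - 40 = -72*(-389) - 40 = 28008 - 40 = 27968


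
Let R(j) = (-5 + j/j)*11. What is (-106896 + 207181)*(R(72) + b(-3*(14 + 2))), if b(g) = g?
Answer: -9226220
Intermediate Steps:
R(j) = -44 (R(j) = (-5 + 1)*11 = -4*11 = -44)
(-106896 + 207181)*(R(72) + b(-3*(14 + 2))) = (-106896 + 207181)*(-44 - 3*(14 + 2)) = 100285*(-44 - 3*16) = 100285*(-44 - 48) = 100285*(-92) = -9226220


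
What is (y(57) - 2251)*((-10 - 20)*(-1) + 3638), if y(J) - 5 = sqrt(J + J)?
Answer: -8238328 + 3668*sqrt(114) ≈ -8.1992e+6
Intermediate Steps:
y(J) = 5 + sqrt(2)*sqrt(J) (y(J) = 5 + sqrt(J + J) = 5 + sqrt(2*J) = 5 + sqrt(2)*sqrt(J))
(y(57) - 2251)*((-10 - 20)*(-1) + 3638) = ((5 + sqrt(2)*sqrt(57)) - 2251)*((-10 - 20)*(-1) + 3638) = ((5 + sqrt(114)) - 2251)*(-30*(-1) + 3638) = (-2246 + sqrt(114))*(30 + 3638) = (-2246 + sqrt(114))*3668 = -8238328 + 3668*sqrt(114)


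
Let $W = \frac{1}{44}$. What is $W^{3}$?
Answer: $\frac{1}{85184} \approx 1.1739 \cdot 10^{-5}$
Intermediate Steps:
$W = \frac{1}{44} \approx 0.022727$
$W^{3} = \left(\frac{1}{44}\right)^{3} = \frac{1}{85184}$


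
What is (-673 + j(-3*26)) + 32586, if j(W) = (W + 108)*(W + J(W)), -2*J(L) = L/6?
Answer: 29768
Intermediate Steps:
J(L) = -L/12 (J(L) = -L/(2*6) = -L/12)
j(W) = 11*W*(108 + W)/12 (j(W) = (W + 108)*(W - W/12) = (108 + W)*(11*W/12) = 11*W*(108 + W)/12)
(-673 + j(-3*26)) + 32586 = (-673 + 11*(-3*26)*(108 - 3*26)/12) + 32586 = (-673 + (11/12)*(-78)*(108 - 78)) + 32586 = (-673 + (11/12)*(-78)*30) + 32586 = (-673 - 2145) + 32586 = -2818 + 32586 = 29768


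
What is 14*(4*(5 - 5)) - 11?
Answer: -11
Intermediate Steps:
14*(4*(5 - 5)) - 11 = 14*(4*0) - 11 = 14*0 - 11 = 0 - 11 = -11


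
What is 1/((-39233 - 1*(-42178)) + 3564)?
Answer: 1/6509 ≈ 0.00015363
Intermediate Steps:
1/((-39233 - 1*(-42178)) + 3564) = 1/((-39233 + 42178) + 3564) = 1/(2945 + 3564) = 1/6509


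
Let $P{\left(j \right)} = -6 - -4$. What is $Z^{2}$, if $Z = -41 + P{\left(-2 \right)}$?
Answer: $1849$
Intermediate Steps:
$P{\left(j \right)} = -2$ ($P{\left(j \right)} = -6 + 4 = -2$)
$Z = -43$ ($Z = -41 - 2 = -43$)
$Z^{2} = \left(-43\right)^{2} = 1849$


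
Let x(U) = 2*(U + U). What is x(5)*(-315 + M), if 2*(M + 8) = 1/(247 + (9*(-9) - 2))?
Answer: -529715/82 ≈ -6459.9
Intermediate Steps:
x(U) = 4*U (x(U) = 2*(2*U) = 4*U)
M = -2623/328 (M = -8 + 1/(2*(247 + (9*(-9) - 2))) = -8 + 1/(2*(247 + (-81 - 2))) = -8 + 1/(2*(247 - 83)) = -8 + (½)/164 = -8 + (½)*(1/164) = -8 + 1/328 = -2623/328 ≈ -7.9969)
x(5)*(-315 + M) = (4*5)*(-315 - 2623/328) = 20*(-105943/328) = -529715/82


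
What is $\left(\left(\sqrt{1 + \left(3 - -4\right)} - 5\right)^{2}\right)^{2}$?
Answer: $1889 - 1320 \sqrt{2} \approx 22.238$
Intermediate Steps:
$\left(\left(\sqrt{1 + \left(3 - -4\right)} - 5\right)^{2}\right)^{2} = \left(\left(\sqrt{1 + \left(3 + 4\right)} - 5\right)^{2}\right)^{2} = \left(\left(\sqrt{1 + 7} - 5\right)^{2}\right)^{2} = \left(\left(\sqrt{8} - 5\right)^{2}\right)^{2} = \left(\left(2 \sqrt{2} - 5\right)^{2}\right)^{2} = \left(\left(-5 + 2 \sqrt{2}\right)^{2}\right)^{2} = \left(-5 + 2 \sqrt{2}\right)^{4}$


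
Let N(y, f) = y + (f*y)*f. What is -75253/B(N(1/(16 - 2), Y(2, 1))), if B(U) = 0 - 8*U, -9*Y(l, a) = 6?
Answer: 4740939/52 ≈ 91172.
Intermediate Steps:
Y(l, a) = -2/3 (Y(l, a) = -1/9*6 = -2/3)
N(y, f) = y + y*f**2
B(U) = -8*U
-75253/B(N(1/(16 - 2), Y(2, 1))) = -75253*(-(16 - 2)/(8*(1 + (-2/3)**2))) = -75253*(-7/(4*(1 + 4/9))) = -75253/((-4*13/(7*9))) = -75253/((-8*13/126)) = -75253/(-52/63) = -75253*(-63/52) = 4740939/52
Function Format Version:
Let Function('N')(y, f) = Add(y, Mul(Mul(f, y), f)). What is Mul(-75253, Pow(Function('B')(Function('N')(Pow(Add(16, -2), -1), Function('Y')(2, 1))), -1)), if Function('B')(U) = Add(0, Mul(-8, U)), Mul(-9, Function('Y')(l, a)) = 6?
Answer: Rational(4740939, 52) ≈ 91172.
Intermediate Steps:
Function('Y')(l, a) = Rational(-2, 3) (Function('Y')(l, a) = Mul(Rational(-1, 9), 6) = Rational(-2, 3))
Function('N')(y, f) = Add(y, Mul(y, Pow(f, 2)))
Function('B')(U) = Mul(-8, U)
Mul(-75253, Pow(Function('B')(Function('N')(Pow(Add(16, -2), -1), Function('Y')(2, 1))), -1)) = Mul(-75253, Pow(Mul(-8, Mul(Pow(Add(16, -2), -1), Add(1, Pow(Rational(-2, 3), 2)))), -1)) = Mul(-75253, Pow(Mul(-8, Mul(Pow(14, -1), Add(1, Rational(4, 9)))), -1)) = Mul(-75253, Pow(Mul(-8, Mul(Rational(1, 14), Rational(13, 9))), -1)) = Mul(-75253, Pow(Mul(-8, Rational(13, 126)), -1)) = Mul(-75253, Pow(Rational(-52, 63), -1)) = Mul(-75253, Rational(-63, 52)) = Rational(4740939, 52)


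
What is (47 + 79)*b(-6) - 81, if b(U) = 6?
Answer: 675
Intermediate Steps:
(47 + 79)*b(-6) - 81 = (47 + 79)*6 - 81 = 126*6 - 81 = 756 - 81 = 675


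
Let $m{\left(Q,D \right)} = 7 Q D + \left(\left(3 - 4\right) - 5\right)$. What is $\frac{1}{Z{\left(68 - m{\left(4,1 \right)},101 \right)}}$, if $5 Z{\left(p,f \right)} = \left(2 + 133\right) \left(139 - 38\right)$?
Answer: $\frac{1}{2727} \approx 0.0003667$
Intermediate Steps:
$m{\left(Q,D \right)} = -6 + 7 D Q$ ($m{\left(Q,D \right)} = 7 D Q - 6 = -6 + 7 D Q$)
$Z{\left(p,f \right)} = 2727$ ($Z{\left(p,f \right)} = \frac{\left(2 + 133\right) \left(139 - 38\right)}{5} = \frac{135 \cdot 101}{5} = \frac{1}{5} \cdot 13635 = 2727$)
$\frac{1}{Z{\left(68 - m{\left(4,1 \right)},101 \right)}} = \frac{1}{2727}$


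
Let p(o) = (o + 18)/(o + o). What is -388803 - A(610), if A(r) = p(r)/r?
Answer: -72336798307/186050 ≈ -3.8880e+5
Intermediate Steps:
p(o) = (18 + o)/(2*o) (p(o) = (18 + o)/((2*o)) = (18 + o)*(1/(2*o)) = (18 + o)/(2*o))
A(r) = (18 + r)/(2*r²) (A(r) = ((18 + r)/(2*r))/r = (18 + r)/(2*r²))
-388803 - A(610) = -388803 - (18 + 610)/(2*610²) = -388803 - 628/(2*372100) = -388803 - 1*157/186050 = -388803 - 157/186050 = -72336798307/186050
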